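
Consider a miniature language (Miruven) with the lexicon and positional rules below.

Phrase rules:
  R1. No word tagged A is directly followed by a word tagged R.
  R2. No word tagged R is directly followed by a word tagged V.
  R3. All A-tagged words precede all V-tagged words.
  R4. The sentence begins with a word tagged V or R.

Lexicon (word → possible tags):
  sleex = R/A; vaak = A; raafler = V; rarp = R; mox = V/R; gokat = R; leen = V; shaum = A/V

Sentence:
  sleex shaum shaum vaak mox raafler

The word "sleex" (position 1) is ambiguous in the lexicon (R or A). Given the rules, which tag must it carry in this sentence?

Candidates per position — 1:sleex {R,A}; 2:shaum {A,V}; 3:shaum {A,V}; 4:vaak {A}; 5:mox {V,R}; 6:raafler {V}.
At position 1, choosing A makes rule 4 impossible to satisfy; hence R.
At position 2, choosing V makes rule 2 impossible to satisfy; hence A.
At position 3, choosing V makes rule 3 impossible to satisfy; hence A.
At position 5, choosing R makes rule 1 impossible to satisfy; hence V.
The only consistent sequence is: R A A A V V.
Check: rule 1 holds; rule 2 holds; rule 3 holds; rule 4 holds.

R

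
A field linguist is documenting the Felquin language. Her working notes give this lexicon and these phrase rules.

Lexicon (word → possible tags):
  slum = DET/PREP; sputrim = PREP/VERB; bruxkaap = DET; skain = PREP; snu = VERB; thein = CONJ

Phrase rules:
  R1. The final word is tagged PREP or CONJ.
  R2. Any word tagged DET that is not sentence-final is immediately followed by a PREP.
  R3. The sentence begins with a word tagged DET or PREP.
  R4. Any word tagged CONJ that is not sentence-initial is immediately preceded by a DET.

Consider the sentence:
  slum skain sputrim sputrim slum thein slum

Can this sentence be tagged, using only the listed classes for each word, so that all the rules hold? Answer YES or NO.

Candidates per position — 1:slum {DET,PREP}; 2:skain {PREP}; 3:sputrim {PREP,VERB}; 4:sputrim {PREP,VERB}; 5:slum {DET,PREP}; 6:thein {CONJ}; 7:slum {DET,PREP}.
Every candidate sequence violates at least one rule; no consistent tagging exists.

NO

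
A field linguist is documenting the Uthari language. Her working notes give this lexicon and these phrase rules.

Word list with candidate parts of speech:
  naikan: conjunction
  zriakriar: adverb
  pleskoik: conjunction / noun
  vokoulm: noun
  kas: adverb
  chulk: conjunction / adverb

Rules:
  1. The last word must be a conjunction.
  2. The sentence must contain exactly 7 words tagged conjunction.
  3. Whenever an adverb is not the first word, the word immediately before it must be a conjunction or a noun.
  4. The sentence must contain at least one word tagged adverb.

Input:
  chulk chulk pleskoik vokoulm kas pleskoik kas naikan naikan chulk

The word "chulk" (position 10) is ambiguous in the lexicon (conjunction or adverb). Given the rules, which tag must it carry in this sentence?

conjunction

Candidates per position — 1:chulk {conjunction,adverb}; 2:chulk {conjunction,adverb}; 3:pleskoik {conjunction,noun}; 4:vokoulm {noun}; 5:kas {adverb}; 6:pleskoik {conjunction,noun}; 7:kas {adverb}; 8:naikan {conjunction}; 9:naikan {conjunction}; 10:chulk {conjunction,adverb}.
Position 1: adverb is ruled out by rule 2; that leaves conjunction.
Position 2: adverb is ruled out by rule 2; that leaves conjunction.
Position 3: noun is ruled out by rule 2; that leaves conjunction.
Position 6: noun is ruled out by rule 2; that leaves conjunction.
Position 10: adverb is ruled out by rule 1; that leaves conjunction.
The unique satisfying tagging is: conjunction conjunction conjunction noun adverb conjunction adverb conjunction conjunction conjunction.
Check: rule 1 satisfied; rule 2 satisfied; rule 3 satisfied; rule 4 satisfied.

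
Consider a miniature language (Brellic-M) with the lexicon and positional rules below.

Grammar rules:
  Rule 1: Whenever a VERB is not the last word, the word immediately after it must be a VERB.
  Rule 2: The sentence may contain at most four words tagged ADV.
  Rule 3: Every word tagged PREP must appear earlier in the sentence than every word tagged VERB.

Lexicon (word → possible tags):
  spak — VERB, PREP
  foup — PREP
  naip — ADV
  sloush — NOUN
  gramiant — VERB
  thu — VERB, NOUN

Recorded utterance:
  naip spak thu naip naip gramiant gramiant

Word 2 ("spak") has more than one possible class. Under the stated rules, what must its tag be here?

PREP

Candidates per position — 1:naip {ADV}; 2:spak {VERB,PREP}; 3:thu {VERB,NOUN}; 4:naip {ADV}; 5:naip {ADV}; 6:gramiant {VERB}; 7:gramiant {VERB}.
Position 2: tagging it VERB would leave rule 1 unsatisfiable, so it must be PREP.
Position 3: tagging it VERB would leave rule 1 unsatisfiable, so it must be NOUN.
That leaves exactly one tagging: ADV PREP NOUN ADV ADV VERB VERB.
Rule-by-rule: rule 1 ✓; rule 2 ✓; rule 3 ✓.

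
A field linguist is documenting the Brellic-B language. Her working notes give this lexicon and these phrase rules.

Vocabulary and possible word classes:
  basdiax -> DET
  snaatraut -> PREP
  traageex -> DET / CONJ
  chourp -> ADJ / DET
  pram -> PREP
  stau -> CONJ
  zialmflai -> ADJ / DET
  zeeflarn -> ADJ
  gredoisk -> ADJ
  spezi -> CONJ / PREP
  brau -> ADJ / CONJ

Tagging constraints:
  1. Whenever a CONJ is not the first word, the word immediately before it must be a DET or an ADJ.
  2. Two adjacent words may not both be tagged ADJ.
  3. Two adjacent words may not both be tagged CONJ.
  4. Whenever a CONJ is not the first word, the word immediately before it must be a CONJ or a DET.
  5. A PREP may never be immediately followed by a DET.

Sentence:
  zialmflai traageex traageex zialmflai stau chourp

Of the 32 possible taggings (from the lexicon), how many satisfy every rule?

10

Candidates per position — 1:zialmflai {ADJ,DET}; 2:traageex {DET,CONJ}; 3:traageex {DET,CONJ}; 4:zialmflai {ADJ,DET}; 5:stau {CONJ}; 6:chourp {ADJ,DET}.
There are 32 candidate sequences in total.
Checking each against the rules leaves 10 sequences.
Count = 10.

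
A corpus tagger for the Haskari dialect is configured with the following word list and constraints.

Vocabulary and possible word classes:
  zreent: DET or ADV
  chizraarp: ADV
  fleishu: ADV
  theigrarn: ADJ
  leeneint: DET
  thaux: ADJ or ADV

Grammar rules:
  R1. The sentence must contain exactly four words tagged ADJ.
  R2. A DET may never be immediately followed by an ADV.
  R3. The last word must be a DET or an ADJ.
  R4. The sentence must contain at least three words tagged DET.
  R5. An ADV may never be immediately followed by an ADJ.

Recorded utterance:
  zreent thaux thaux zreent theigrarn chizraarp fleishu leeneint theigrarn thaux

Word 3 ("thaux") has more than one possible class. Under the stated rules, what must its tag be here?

ADV

Candidates per position — 1:zreent {DET,ADV}; 2:thaux {ADJ,ADV}; 3:thaux {ADJ,ADV}; 4:zreent {DET,ADV}; 5:theigrarn {ADJ}; 6:chizraarp {ADV}; 7:fleishu {ADV}; 8:leeneint {DET}; 9:theigrarn {ADJ}; 10:thaux {ADJ,ADV}.
Position 1: ADV is ruled out by rule 4; that leaves DET.
Position 2: ADV is ruled out by rule 2; that leaves ADJ.
Position 4: ADV is ruled out by rule 4; that leaves DET.
Position 10: ADV is ruled out by rule 3; that leaves ADJ.
Position 3: ADJ is ruled out by rule 1; that leaves ADV.
The only consistent sequence is: DET ADJ ADV DET ADJ ADV ADV DET ADJ ADJ.
Verifying each rule — rule 1 satisfied; rule 2 satisfied; rule 3 satisfied; rule 4 satisfied; rule 5 satisfied.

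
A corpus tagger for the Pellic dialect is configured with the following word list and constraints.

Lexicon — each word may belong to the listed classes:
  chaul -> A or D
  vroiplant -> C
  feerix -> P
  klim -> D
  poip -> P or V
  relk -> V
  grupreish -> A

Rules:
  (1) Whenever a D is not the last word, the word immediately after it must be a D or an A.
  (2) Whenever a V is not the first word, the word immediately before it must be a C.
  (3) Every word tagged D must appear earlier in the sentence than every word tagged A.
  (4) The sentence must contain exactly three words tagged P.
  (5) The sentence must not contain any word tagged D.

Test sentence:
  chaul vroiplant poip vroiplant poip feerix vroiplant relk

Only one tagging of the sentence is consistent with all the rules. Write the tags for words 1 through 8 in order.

Candidates per position — 1:chaul {A,D}; 2:vroiplant {C}; 3:poip {P,V}; 4:vroiplant {C}; 5:poip {P,V}; 6:feerix {P}; 7:vroiplant {C}; 8:relk {V}.
At position 1, choosing D makes rule 1 impossible to satisfy; hence A.
At position 3, choosing V makes rule 4 impossible to satisfy; hence P.
At position 5, choosing V makes rule 4 impossible to satisfy; hence P.
That leaves exactly one tagging: A C P C P P C V.
Rule-by-rule: rule 1 ok; rule 2 ok; rule 3 ok; rule 4 ok; rule 5 ok.

A C P C P P C V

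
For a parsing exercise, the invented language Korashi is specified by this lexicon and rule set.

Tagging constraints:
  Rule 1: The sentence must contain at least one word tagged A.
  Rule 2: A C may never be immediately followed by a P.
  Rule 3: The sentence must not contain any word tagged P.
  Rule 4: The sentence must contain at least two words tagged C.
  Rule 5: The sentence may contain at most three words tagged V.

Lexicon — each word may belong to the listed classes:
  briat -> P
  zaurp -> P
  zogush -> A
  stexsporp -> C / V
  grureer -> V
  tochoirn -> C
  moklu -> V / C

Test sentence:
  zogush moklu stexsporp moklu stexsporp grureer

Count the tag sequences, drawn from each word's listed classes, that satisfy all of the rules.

Candidates per position — 1:zogush {A}; 2:moklu {V,C}; 3:stexsporp {C,V}; 4:moklu {V,C}; 5:stexsporp {C,V}; 6:grureer {V}.
There are 16 candidate sequences in total.
Checking each against the rules leaves 11 sequences.
Count = 11.

11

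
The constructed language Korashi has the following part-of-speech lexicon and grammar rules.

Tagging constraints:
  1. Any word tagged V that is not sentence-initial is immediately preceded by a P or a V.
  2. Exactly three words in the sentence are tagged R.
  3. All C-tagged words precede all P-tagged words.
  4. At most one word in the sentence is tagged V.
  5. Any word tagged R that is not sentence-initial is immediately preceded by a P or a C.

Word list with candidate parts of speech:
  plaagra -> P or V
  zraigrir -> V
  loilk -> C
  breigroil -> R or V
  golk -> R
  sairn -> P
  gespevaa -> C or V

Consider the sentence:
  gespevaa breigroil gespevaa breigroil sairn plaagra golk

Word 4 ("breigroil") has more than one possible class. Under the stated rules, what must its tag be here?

R

Candidates per position — 1:gespevaa {C,V}; 2:breigroil {R,V}; 3:gespevaa {C,V}; 4:breigroil {R,V}; 5:sairn {P}; 6:plaagra {P,V}; 7:golk {R}.
Position 2: tagging it V would leave rule 2 unsatisfiable, so it must be R.
Position 3: tagging it V would leave rule 1 unsatisfiable, so it must be C.
Position 4: tagging it V would leave rule 1 unsatisfiable, so it must be R.
Position 6: tagging it V would leave rule 5 unsatisfiable, so it must be P.
Position 1: tagging it V would leave rule 5 unsatisfiable, so it must be C.
The only consistent sequence is: C R C R P P R.
Check: rule 1 ✓; rule 2 ✓; rule 3 ✓; rule 4 ✓; rule 5 ✓.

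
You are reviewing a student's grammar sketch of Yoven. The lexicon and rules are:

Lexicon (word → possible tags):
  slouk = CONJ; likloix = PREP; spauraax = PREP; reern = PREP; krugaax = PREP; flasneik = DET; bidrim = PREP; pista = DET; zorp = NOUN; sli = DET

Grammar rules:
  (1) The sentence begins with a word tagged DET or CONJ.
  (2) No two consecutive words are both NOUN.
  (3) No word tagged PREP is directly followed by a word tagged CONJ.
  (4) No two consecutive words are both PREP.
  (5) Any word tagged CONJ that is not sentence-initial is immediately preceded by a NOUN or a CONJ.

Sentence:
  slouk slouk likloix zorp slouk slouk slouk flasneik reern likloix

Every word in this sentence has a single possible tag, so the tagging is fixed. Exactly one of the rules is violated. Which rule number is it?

4

Fixed tagging: CONJ CONJ PREP NOUN CONJ CONJ CONJ DET PREP PREP.
Rule check: R1 ok, R2 ok, R3 ok, R4 fails, R5 ok.
Only rule 4 fails.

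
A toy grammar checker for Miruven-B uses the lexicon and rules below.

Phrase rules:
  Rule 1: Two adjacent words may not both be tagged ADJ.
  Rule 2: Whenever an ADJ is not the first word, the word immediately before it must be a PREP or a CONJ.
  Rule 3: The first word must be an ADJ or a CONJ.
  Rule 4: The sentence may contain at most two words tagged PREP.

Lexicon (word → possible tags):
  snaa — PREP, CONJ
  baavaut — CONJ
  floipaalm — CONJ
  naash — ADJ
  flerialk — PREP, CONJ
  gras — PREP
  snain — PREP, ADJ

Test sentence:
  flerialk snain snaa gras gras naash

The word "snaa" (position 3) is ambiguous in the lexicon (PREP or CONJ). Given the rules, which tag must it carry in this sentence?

CONJ

Candidates per position — 1:flerialk {PREP,CONJ}; 2:snain {PREP,ADJ}; 3:snaa {PREP,CONJ}; 4:gras {PREP}; 5:gras {PREP}; 6:naash {ADJ}.
At position 1, choosing PREP makes rule 3 impossible to satisfy; hence CONJ.
At position 2, choosing PREP makes rule 4 impossible to satisfy; hence ADJ.
At position 3, choosing PREP makes rule 4 impossible to satisfy; hence CONJ.
The unique satisfying tagging is: CONJ ADJ CONJ PREP PREP ADJ.
Check: rule 1 satisfied; rule 2 satisfied; rule 3 satisfied; rule 4 satisfied.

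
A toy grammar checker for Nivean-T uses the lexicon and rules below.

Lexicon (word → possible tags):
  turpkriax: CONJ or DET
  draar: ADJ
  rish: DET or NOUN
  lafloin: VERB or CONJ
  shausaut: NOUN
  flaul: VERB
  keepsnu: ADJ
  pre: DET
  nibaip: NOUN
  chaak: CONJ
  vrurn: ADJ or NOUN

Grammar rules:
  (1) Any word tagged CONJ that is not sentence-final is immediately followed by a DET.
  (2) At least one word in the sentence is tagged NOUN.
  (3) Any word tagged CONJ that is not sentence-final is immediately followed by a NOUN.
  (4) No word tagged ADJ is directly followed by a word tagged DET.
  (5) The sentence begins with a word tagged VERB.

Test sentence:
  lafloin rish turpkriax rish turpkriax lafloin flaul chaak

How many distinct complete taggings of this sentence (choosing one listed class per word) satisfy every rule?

Candidates per position — 1:lafloin {VERB,CONJ}; 2:rish {DET,NOUN}; 3:turpkriax {CONJ,DET}; 4:rish {DET,NOUN}; 5:turpkriax {CONJ,DET}; 6:lafloin {VERB,CONJ}; 7:flaul {VERB}; 8:chaak {CONJ}.
There are 64 candidate sequences in total.
The sequences that satisfy every rule: VERB DET DET NOUN DET VERB VERB CONJ; VERB NOUN DET DET DET VERB VERB CONJ; VERB NOUN DET NOUN DET VERB VERB CONJ.
Count = 3.

3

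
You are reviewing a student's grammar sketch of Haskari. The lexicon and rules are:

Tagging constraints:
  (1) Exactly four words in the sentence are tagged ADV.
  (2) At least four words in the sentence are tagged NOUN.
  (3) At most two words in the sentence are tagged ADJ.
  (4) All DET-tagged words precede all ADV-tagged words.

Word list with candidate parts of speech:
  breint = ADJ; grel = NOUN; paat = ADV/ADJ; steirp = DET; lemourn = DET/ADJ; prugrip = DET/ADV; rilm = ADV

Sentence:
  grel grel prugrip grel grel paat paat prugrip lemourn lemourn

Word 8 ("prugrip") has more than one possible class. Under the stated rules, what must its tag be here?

Candidates per position — 1:grel {NOUN}; 2:grel {NOUN}; 3:prugrip {DET,ADV}; 4:grel {NOUN}; 5:grel {NOUN}; 6:paat {ADV,ADJ}; 7:paat {ADV,ADJ}; 8:prugrip {DET,ADV}; 9:lemourn {DET,ADJ}; 10:lemourn {DET,ADJ}.
Position 3: DET is ruled out by rule 1; that leaves ADV.
Position 6: ADJ is ruled out by rule 1; that leaves ADV.
Position 7: ADJ is ruled out by rule 1; that leaves ADV.
Position 8: DET is ruled out by rule 1; that leaves ADV.
Position 9: DET is ruled out by rule 4; that leaves ADJ.
Position 10: DET is ruled out by rule 4; that leaves ADJ.
The only consistent sequence is: NOUN NOUN ADV NOUN NOUN ADV ADV ADV ADJ ADJ.
Checking: rule 1 ok; rule 2 ok; rule 3 ok; rule 4 ok.

ADV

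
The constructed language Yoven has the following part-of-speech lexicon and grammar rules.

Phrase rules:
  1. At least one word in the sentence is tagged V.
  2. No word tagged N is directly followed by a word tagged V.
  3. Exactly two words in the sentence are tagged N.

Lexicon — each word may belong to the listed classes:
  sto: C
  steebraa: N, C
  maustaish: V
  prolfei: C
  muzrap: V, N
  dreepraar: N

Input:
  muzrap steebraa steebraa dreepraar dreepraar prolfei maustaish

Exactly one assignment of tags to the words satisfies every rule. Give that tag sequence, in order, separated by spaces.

V C C N N C V

Candidates per position — 1:muzrap {V,N}; 2:steebraa {N,C}; 3:steebraa {N,C}; 4:dreepraar {N}; 5:dreepraar {N}; 6:prolfei {C}; 7:maustaish {V}.
Word 1 cannot be N — rule 3 would then fail for every completion. It is V.
Word 2 cannot be N — rule 3 would then fail for every completion. It is C.
Word 3 cannot be N — rule 3 would then fail for every completion. It is C.
That leaves exactly one tagging: V C C N N C V.
Checking: rule 1 ✓; rule 2 ✓; rule 3 ✓.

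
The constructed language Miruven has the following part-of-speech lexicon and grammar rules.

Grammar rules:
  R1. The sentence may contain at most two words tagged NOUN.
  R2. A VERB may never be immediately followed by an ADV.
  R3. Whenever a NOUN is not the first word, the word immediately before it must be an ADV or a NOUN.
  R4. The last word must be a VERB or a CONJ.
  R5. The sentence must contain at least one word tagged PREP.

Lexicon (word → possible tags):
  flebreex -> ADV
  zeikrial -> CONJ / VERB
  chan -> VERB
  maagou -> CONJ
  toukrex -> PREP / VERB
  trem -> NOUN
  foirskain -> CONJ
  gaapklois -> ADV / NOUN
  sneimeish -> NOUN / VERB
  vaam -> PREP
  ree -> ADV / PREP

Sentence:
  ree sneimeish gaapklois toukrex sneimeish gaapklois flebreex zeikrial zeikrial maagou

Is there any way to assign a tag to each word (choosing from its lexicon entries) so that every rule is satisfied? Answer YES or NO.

NO

Candidates per position — 1:ree {ADV,PREP}; 2:sneimeish {NOUN,VERB}; 3:gaapklois {ADV,NOUN}; 4:toukrex {PREP,VERB}; 5:sneimeish {NOUN,VERB}; 6:gaapklois {ADV,NOUN}; 7:flebreex {ADV}; 8:zeikrial {CONJ,VERB}; 9:zeikrial {CONJ,VERB}; 10:maagou {CONJ}.
Every candidate sequence violates at least one rule; no consistent tagging exists.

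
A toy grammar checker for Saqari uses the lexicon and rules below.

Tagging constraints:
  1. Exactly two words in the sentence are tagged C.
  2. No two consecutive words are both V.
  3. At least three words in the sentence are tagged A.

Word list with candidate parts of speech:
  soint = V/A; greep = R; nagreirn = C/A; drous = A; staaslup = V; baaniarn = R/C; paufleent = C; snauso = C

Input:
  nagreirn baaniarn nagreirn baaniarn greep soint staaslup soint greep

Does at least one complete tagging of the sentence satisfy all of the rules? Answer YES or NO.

YES

Candidates per position — 1:nagreirn {C,A}; 2:baaniarn {R,C}; 3:nagreirn {C,A}; 4:baaniarn {R,C}; 5:greep {R}; 6:soint {V,A}; 7:staaslup {V}; 8:soint {V,A}; 9:greep {R}.
One satisfying assignment: C C A R R A V A R.
Verifying each rule — rule 1 satisfied; rule 2 satisfied; rule 3 satisfied.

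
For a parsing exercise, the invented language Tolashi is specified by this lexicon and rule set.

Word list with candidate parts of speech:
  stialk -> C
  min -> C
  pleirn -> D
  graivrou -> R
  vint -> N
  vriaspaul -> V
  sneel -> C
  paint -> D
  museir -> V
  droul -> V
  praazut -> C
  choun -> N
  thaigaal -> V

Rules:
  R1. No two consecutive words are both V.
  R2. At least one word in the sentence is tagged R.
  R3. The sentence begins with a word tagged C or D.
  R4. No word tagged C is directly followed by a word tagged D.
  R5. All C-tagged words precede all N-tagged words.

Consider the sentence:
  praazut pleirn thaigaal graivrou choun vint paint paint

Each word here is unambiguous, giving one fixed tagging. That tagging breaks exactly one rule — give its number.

Fixed tagging: C D V R N N D D.
Rule check: R1 holds, R2 holds, R3 holds, R4 violated, R5 holds.
Only rule 4 fails.

4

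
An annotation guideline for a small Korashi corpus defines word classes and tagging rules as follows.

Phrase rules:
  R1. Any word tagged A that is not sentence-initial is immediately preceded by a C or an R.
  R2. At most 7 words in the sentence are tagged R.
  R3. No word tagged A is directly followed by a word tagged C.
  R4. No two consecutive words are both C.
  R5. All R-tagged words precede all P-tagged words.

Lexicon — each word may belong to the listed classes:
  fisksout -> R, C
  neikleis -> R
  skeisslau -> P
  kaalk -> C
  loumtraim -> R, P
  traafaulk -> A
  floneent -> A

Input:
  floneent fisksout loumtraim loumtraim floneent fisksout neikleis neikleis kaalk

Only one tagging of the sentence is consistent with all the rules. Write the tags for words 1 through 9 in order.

A R R R A R R R C

Candidates per position — 1:floneent {A}; 2:fisksout {R,C}; 3:loumtraim {R,P}; 4:loumtraim {R,P}; 5:floneent {A}; 6:fisksout {R,C}; 7:neikleis {R}; 8:neikleis {R}; 9:kaalk {C}.
Word 2 cannot be C — rule 3 would then fail for every completion. It is R.
Word 3 cannot be P — rule 5 would then fail for every completion. It is R.
Word 4 cannot be P — rule 1 would then fail for every completion. It is R.
Word 6 cannot be C — rule 3 would then fail for every completion. It is R.
That leaves exactly one tagging: A R R R A R R R C.
Check: rule 1 satisfied; rule 2 satisfied; rule 3 satisfied; rule 4 satisfied; rule 5 satisfied.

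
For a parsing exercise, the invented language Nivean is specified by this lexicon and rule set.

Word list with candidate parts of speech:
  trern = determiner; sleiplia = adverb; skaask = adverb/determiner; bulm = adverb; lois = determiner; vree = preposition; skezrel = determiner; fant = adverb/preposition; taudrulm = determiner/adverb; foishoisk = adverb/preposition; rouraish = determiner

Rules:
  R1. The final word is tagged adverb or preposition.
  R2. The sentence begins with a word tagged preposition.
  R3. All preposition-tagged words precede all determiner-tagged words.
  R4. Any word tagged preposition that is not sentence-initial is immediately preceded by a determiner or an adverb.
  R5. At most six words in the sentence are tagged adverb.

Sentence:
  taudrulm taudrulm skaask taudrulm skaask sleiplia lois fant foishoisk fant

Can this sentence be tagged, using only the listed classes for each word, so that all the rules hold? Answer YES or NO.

NO

Candidates per position — 1:taudrulm {determiner,adverb}; 2:taudrulm {determiner,adverb}; 3:skaask {adverb,determiner}; 4:taudrulm {determiner,adverb}; 5:skaask {adverb,determiner}; 6:sleiplia {adverb}; 7:lois {determiner}; 8:fant {adverb,preposition}; 9:foishoisk {adverb,preposition}; 10:fant {adverb,preposition}.
Rule 2 cannot be satisfied by any choice of tags from the lexicon.
So there is no consistent tagging.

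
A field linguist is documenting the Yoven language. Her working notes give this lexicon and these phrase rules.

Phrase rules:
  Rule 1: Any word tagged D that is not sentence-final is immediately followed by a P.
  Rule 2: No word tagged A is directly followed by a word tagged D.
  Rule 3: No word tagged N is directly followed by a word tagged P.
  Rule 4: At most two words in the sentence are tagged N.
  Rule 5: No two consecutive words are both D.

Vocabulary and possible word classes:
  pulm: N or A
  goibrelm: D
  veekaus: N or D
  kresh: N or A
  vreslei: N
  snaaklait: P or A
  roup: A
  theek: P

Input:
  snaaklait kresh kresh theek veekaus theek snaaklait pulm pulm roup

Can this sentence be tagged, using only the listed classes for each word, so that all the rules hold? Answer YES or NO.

YES

Candidates per position — 1:snaaklait {P,A}; 2:kresh {N,A}; 3:kresh {N,A}; 4:theek {P}; 5:veekaus {N,D}; 6:theek {P}; 7:snaaklait {P,A}; 8:pulm {N,A}; 9:pulm {N,A}; 10:roup {A}.
One satisfying assignment: A A A P D P P N N A.
Checking: rule 1 satisfied; rule 2 satisfied; rule 3 satisfied; rule 4 satisfied; rule 5 satisfied.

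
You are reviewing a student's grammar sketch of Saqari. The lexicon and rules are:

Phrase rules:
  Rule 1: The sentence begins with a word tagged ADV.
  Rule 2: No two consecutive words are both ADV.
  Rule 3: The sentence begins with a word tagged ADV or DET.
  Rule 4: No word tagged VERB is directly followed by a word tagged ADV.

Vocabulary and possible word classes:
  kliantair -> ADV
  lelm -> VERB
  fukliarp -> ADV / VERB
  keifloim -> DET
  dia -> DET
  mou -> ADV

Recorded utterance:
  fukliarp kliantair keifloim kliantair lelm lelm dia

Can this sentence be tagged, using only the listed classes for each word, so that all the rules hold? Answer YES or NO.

Candidates per position — 1:fukliarp {ADV,VERB}; 2:kliantair {ADV}; 3:keifloim {DET}; 4:kliantair {ADV}; 5:lelm {VERB}; 6:lelm {VERB}; 7:dia {DET}.
Every candidate sequence violates at least one rule; no consistent tagging exists.

NO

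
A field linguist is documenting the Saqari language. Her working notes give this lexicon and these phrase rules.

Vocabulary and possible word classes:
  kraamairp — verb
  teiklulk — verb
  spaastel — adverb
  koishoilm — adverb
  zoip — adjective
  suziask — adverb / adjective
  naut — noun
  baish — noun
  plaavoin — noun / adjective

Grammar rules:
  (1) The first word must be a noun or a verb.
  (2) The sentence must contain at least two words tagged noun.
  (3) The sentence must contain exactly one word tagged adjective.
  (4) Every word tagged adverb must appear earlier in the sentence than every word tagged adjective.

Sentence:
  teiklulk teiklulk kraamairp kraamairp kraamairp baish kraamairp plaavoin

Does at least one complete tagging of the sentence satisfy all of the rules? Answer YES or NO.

NO

Candidates per position — 1:teiklulk {verb}; 2:teiklulk {verb}; 3:kraamairp {verb}; 4:kraamairp {verb}; 5:kraamairp {verb}; 6:baish {noun}; 7:kraamairp {verb}; 8:plaavoin {noun,adjective}.
Every candidate sequence violates at least one rule; no consistent tagging exists.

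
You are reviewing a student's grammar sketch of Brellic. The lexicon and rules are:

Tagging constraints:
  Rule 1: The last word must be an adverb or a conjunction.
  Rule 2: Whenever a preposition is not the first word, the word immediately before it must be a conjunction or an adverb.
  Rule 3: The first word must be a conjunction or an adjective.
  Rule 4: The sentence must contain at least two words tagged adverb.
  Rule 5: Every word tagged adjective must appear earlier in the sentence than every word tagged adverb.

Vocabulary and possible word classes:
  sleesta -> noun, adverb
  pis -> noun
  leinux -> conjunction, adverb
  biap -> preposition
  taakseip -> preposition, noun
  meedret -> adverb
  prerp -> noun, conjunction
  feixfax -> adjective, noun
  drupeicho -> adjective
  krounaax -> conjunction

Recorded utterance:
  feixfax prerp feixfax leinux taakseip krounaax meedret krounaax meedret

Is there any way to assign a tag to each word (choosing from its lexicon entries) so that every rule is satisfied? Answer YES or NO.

Candidates per position — 1:feixfax {adjective,noun}; 2:prerp {noun,conjunction}; 3:feixfax {adjective,noun}; 4:leinux {conjunction,adverb}; 5:taakseip {preposition,noun}; 6:krounaax {conjunction}; 7:meedret {adverb}; 8:krounaax {conjunction}; 9:meedret {adverb}.
One satisfying assignment: adjective noun noun conjunction preposition conjunction adverb conjunction adverb.
Check: rule 1 satisfied; rule 2 satisfied; rule 3 satisfied; rule 4 satisfied; rule 5 satisfied.

YES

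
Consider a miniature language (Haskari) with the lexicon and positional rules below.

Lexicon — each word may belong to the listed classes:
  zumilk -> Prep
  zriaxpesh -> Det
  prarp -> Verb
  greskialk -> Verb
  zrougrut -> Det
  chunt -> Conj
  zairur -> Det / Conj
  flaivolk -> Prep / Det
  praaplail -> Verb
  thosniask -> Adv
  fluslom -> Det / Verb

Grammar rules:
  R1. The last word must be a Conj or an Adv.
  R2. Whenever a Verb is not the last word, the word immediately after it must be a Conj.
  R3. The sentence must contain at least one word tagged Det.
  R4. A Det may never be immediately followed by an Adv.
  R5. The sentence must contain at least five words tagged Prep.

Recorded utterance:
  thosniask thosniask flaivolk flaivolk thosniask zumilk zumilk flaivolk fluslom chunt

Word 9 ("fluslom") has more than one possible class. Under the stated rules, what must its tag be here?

Candidates per position — 1:thosniask {Adv}; 2:thosniask {Adv}; 3:flaivolk {Prep,Det}; 4:flaivolk {Prep,Det}; 5:thosniask {Adv}; 6:zumilk {Prep}; 7:zumilk {Prep}; 8:flaivolk {Prep,Det}; 9:fluslom {Det,Verb}; 10:chunt {Conj}.
Position 3: tagging it Det would leave rule 5 unsatisfiable, so it must be Prep.
Position 4: tagging it Det would leave rule 4 unsatisfiable, so it must be Prep.
Position 8: tagging it Det would leave rule 5 unsatisfiable, so it must be Prep.
Position 9: tagging it Verb would leave rule 3 unsatisfiable, so it must be Det.
That leaves exactly one tagging: Adv Adv Prep Prep Adv Prep Prep Prep Det Conj.
Check: rule 1 holds; rule 2 holds; rule 3 holds; rule 4 holds; rule 5 holds.

Det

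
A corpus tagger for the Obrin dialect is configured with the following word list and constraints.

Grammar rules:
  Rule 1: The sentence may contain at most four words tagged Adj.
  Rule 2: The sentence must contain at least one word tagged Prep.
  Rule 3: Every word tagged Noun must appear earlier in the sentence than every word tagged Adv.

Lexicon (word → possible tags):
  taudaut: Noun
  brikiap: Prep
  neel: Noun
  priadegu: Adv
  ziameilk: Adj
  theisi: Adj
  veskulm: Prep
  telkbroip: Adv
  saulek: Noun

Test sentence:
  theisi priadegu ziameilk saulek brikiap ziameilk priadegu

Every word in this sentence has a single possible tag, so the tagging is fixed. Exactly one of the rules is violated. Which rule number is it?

Fixed tagging: Adj Adv Adj Noun Prep Adj Adv.
Applying the rules: R1 ok, R2 ok, R3 fails.
Only rule 3 fails.

3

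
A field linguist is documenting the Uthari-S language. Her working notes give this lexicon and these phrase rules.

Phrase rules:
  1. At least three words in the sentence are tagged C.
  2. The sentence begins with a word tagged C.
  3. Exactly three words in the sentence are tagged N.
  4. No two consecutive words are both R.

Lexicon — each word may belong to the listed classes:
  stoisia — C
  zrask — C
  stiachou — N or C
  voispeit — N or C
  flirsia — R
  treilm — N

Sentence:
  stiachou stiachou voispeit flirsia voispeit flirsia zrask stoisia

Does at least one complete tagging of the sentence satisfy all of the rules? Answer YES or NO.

YES

Candidates per position — 1:stiachou {N,C}; 2:stiachou {N,C}; 3:voispeit {N,C}; 4:flirsia {R}; 5:voispeit {N,C}; 6:flirsia {R}; 7:zrask {C}; 8:stoisia {C}.
One satisfying assignment: C N N R N R C C.
Verifying each rule — rule 1 satisfied; rule 2 satisfied; rule 3 satisfied; rule 4 satisfied.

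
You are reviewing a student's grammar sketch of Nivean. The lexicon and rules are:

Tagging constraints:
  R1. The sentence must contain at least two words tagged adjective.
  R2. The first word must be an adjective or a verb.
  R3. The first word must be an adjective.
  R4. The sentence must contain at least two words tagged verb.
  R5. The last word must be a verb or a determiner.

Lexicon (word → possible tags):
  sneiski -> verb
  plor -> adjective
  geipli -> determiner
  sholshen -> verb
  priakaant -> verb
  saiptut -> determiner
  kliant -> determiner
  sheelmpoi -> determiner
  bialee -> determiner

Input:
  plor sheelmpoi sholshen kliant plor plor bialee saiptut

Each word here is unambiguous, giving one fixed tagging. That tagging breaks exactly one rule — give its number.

Fixed tagging: adjective determiner verb determiner adjective adjective determiner determiner.
Applying the rules: R1 ok, R2 ok, R3 ok, R4 fails, R5 ok.
Only rule 4 fails.

4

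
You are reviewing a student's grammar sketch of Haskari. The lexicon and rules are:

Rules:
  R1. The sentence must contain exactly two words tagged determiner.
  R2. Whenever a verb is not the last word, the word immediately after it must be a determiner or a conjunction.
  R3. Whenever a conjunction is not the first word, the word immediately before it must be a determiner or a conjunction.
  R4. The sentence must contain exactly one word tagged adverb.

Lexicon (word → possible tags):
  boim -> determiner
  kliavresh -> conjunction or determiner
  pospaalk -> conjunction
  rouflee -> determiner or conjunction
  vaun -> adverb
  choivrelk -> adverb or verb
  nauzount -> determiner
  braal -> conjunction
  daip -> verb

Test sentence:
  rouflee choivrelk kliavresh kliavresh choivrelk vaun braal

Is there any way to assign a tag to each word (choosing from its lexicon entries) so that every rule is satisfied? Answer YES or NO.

Candidates per position — 1:rouflee {determiner,conjunction}; 2:choivrelk {adverb,verb}; 3:kliavresh {conjunction,determiner}; 4:kliavresh {conjunction,determiner}; 5:choivrelk {adverb,verb}; 6:vaun {adverb}; 7:braal {conjunction}.
Rule 3 cannot be satisfied by any choice of tags from the lexicon.
So there is no consistent tagging.

NO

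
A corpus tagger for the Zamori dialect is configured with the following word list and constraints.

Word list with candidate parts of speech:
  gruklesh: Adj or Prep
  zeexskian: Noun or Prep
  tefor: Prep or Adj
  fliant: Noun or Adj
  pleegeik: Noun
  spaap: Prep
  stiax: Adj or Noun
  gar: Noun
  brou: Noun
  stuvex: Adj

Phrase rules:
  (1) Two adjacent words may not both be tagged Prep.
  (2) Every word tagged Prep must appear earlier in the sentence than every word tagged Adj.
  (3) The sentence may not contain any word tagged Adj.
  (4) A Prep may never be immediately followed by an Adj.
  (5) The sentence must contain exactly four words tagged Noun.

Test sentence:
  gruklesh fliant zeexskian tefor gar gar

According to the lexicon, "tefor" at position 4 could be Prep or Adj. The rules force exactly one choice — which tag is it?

Prep

Candidates per position — 1:gruklesh {Adj,Prep}; 2:fliant {Noun,Adj}; 3:zeexskian {Noun,Prep}; 4:tefor {Prep,Adj}; 5:gar {Noun}; 6:gar {Noun}.
Position 1: Adj is ruled out by rule 3; that leaves Prep.
Position 2: Adj is ruled out by rule 3; that leaves Noun.
Position 3: Prep is ruled out by rule 5; that leaves Noun.
Position 4: Adj is ruled out by rule 3; that leaves Prep.
The unique satisfying tagging is: Prep Noun Noun Prep Noun Noun.
Checking: rule 1 ok; rule 2 ok; rule 3 ok; rule 4 ok; rule 5 ok.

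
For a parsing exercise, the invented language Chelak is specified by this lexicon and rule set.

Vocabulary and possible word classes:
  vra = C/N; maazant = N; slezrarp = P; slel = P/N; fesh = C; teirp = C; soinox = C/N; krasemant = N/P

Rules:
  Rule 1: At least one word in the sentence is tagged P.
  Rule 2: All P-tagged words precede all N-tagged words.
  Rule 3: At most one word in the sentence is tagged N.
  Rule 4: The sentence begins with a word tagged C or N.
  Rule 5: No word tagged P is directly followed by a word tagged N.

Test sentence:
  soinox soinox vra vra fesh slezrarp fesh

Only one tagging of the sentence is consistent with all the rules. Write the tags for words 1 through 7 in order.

C C C C C P C

Candidates per position — 1:soinox {C,N}; 2:soinox {C,N}; 3:vra {C,N}; 4:vra {C,N}; 5:fesh {C}; 6:slezrarp {P}; 7:fesh {C}.
If word 1 were N, no tagging could satisfy rule 2; so word 1 is C.
If word 2 were N, no tagging could satisfy rule 2; so word 2 is C.
If word 3 were N, no tagging could satisfy rule 2; so word 3 is C.
If word 4 were N, no tagging could satisfy rule 2; so word 4 is C.
So the tagging must be: C C C C C P C.
Rule-by-rule: rule 1 ok; rule 2 ok; rule 3 ok; rule 4 ok; rule 5 ok.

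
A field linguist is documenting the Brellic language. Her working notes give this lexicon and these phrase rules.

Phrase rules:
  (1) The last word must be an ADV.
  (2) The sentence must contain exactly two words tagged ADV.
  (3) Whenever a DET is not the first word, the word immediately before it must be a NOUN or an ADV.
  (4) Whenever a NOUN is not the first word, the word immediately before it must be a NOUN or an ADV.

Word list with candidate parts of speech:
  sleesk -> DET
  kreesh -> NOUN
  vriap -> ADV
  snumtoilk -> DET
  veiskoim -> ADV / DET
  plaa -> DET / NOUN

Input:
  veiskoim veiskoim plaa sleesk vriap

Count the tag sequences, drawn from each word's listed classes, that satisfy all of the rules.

1

Candidates per position — 1:veiskoim {ADV,DET}; 2:veiskoim {ADV,DET}; 3:plaa {DET,NOUN}; 4:sleesk {DET}; 5:vriap {ADV}.
There are 8 candidate sequences in total.
The sequences that satisfy every rule: DET ADV NOUN DET ADV.
Count = 1.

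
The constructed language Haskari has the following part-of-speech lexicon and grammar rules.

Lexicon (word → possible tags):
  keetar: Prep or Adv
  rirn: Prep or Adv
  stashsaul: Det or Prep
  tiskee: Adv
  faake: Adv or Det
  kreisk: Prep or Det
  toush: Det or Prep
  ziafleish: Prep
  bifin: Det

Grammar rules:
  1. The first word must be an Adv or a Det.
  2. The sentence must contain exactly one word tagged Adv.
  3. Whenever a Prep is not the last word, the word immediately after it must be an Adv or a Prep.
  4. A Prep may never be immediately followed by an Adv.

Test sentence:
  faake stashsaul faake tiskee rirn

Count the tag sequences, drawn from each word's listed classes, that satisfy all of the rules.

Candidates per position — 1:faake {Adv,Det}; 2:stashsaul {Det,Prep}; 3:faake {Adv,Det}; 4:tiskee {Adv}; 5:rirn {Prep,Adv}.
There are 16 candidate sequences in total.
The sequences that satisfy every rule: Det Det Det Adv Prep.
Count = 1.

1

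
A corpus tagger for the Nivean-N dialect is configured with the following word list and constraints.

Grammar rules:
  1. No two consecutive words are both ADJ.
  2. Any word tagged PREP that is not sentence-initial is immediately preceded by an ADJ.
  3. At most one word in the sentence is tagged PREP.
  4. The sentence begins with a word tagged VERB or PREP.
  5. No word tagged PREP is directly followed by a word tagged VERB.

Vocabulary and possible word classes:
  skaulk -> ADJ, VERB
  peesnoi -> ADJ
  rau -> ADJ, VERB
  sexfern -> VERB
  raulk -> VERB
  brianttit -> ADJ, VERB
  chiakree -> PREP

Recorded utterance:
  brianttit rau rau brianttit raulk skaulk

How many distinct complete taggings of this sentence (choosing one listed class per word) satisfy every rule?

10

Candidates per position — 1:brianttit {ADJ,VERB}; 2:rau {ADJ,VERB}; 3:rau {ADJ,VERB}; 4:brianttit {ADJ,VERB}; 5:raulk {VERB}; 6:skaulk {ADJ,VERB}.
There are 32 candidate sequences in total.
Checking each against the rules leaves 10 sequences.
Count = 10.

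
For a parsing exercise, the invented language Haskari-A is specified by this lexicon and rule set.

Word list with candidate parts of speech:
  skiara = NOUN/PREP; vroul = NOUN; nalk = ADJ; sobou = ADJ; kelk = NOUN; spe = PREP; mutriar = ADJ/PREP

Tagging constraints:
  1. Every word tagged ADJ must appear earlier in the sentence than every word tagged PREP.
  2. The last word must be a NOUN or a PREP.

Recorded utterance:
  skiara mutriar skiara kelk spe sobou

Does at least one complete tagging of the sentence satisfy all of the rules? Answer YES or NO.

Candidates per position — 1:skiara {NOUN,PREP}; 2:mutriar {ADJ,PREP}; 3:skiara {NOUN,PREP}; 4:kelk {NOUN}; 5:spe {PREP}; 6:sobou {ADJ}.
Rule 1 cannot be satisfied by any choice of tags from the lexicon.
So there is no consistent tagging.

NO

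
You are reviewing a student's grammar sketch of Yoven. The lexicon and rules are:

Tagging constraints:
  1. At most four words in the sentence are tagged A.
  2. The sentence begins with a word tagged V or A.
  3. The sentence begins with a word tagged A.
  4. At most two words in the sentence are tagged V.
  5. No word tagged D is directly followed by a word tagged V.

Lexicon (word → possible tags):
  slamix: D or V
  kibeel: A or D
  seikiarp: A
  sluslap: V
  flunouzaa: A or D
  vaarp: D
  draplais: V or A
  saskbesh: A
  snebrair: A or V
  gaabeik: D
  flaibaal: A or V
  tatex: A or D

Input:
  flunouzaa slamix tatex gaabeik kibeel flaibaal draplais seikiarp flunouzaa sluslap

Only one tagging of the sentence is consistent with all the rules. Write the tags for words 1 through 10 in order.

A D D D D A V A A V

Candidates per position — 1:flunouzaa {A,D}; 2:slamix {D,V}; 3:tatex {A,D}; 4:gaabeik {D}; 5:kibeel {A,D}; 6:flaibaal {A,V}; 7:draplais {V,A}; 8:seikiarp {A}; 9:flunouzaa {A,D}; 10:sluslap {V}.
Position 1: D is ruled out by rule 2; that leaves A.
Position 9: D is ruled out by rule 5; that leaves A.
The remaining ambiguous positions (2, 3, 5, 6, 7) are resolved jointly — only one combination satisfies every rule.
So the tagging must be: A D D D D A V A A V.
Rule-by-rule: rule 1 holds; rule 2 holds; rule 3 holds; rule 4 holds; rule 5 holds.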